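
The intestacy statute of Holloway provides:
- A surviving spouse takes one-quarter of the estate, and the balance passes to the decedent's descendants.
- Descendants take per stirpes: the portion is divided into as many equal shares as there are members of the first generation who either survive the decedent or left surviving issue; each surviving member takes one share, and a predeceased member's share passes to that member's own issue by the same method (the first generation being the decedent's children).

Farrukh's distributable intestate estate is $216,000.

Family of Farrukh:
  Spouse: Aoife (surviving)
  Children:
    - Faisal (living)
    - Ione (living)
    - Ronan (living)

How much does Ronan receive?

Ronan receives $54,000.

Aoife takes one-quarter of $216,000 = $54,000. The remaining $162,000 passes to the descendants.
The descendants' portion ($162,000) is divided into 3 shares of $54,000: Faisal, Ione, and Ronan each take $54,000.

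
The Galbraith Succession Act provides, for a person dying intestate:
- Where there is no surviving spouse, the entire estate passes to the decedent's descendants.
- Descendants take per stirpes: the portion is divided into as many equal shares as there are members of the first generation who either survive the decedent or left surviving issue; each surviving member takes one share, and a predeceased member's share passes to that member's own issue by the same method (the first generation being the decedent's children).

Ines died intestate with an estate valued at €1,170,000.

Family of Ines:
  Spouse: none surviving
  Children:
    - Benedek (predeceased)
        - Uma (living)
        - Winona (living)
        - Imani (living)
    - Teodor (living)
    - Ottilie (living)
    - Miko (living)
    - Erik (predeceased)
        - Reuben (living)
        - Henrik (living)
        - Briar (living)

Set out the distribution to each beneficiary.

Uma: €78,000; Winona: €78,000; Imani: €78,000; Teodor: €234,000; Ottilie: €234,000; Miko: €234,000; Reuben: €78,000; Henrik: €78,000; Briar: €78,000

The entire €1,170,000 passes to the descendants.
That amount (€1,170,000) is divided into 5 shares of €234,000: Teodor, Ottilie, and Miko each take €234,000; Benedek's €234,000 share passes to Benedek's issue; Erik's €234,000 share passes to Erik's issue.
Benedek's share (€234,000) is divided into 3 shares of €78,000: Uma, Winona, and Imani each take €78,000.
Erik's share (€234,000) is divided into 3 shares of €78,000: Reuben, Henrik, and Briar each take €78,000.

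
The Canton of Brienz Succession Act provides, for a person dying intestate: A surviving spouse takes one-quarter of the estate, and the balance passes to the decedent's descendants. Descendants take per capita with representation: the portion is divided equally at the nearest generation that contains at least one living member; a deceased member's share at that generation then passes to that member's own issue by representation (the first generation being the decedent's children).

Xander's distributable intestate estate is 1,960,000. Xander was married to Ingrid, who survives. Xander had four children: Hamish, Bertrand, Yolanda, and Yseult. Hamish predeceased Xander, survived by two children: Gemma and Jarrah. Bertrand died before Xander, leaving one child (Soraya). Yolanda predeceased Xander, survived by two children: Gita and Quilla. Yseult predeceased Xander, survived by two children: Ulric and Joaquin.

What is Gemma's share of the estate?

Ingrid takes one-quarter of 1,960,000 = 490,000. The remaining 1,470,000 passes to the descendants.
No child survives, so the initial division is made at the grandchildren's generation.
The descendants' portion (1,470,000) is divided into 7 shares of 210,000: Gemma, Jarrah, Soraya, Gita, Quilla, Ulric, and Joaquin each take 210,000.

Gemma receives 210,000.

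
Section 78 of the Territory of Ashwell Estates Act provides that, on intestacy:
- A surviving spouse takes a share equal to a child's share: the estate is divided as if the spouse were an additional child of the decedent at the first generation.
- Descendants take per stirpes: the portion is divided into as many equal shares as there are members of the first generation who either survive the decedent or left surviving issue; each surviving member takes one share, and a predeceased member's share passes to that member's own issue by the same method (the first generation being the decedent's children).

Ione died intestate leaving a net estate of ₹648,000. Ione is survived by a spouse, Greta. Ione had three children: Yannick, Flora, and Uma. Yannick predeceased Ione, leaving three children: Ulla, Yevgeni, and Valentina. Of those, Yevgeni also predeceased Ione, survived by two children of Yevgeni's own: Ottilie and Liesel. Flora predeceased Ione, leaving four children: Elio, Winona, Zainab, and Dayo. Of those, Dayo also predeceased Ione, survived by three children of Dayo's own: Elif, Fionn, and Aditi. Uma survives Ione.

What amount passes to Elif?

Elif receives ₹13,500.

The spouse counts as an additional share at the children's level, so there are 4 primary shares of ₹162,000. Greta takes one such share (₹162,000).
The children's combined portion (₹486,000) is divided into 3 shares of ₹162,000: Uma takes ₹162,000; Yannick's ₹162,000 share passes to Yannick's issue; Flora's ₹162,000 share passes to Flora's issue.
Yannick's share (₹162,000) is divided into 3 shares of ₹54,000: Ulla and Valentina each take ₹54,000; Yevgeni's ₹54,000 share passes to Yevgeni's issue.
Yevgeni's share (₹54,000) is divided into 2 shares of ₹27,000: Ottilie and Liesel each take ₹27,000.
Flora's share (₹162,000) is divided into 4 shares of ₹40,500: Elio, Winona, and Zainab each take ₹40,500; Dayo's ₹40,500 share passes to Dayo's issue.
Dayo's share (₹40,500) is divided into 3 shares of ₹13,500: Elif, Fionn, and Aditi each take ₹13,500.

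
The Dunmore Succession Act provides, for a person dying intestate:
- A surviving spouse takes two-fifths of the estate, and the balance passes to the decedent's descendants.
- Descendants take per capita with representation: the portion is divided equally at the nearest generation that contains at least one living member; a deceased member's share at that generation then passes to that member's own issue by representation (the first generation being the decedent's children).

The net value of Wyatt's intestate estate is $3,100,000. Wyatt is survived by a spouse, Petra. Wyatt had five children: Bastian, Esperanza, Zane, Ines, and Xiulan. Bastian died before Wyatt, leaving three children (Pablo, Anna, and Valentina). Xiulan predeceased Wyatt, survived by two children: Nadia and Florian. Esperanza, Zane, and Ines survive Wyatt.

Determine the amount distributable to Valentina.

Valentina receives $124,000.

Petra takes two-fifths of $3,100,000 = $1,240,000. The remaining $1,860,000 passes to the descendants.
The descendants' portion ($1,860,000) is divided into 5 shares of $372,000: Esperanza, Zane, and Ines each take $372,000; Bastian's $372,000 share passes to Bastian's issue; Xiulan's $372,000 share passes to Xiulan's issue.
Bastian's share ($372,000) is divided into 3 shares of $124,000: Pablo, Anna, and Valentina each take $124,000.
Xiulan's share ($372,000) is divided into 2 shares of $186,000: Nadia and Florian each take $186,000.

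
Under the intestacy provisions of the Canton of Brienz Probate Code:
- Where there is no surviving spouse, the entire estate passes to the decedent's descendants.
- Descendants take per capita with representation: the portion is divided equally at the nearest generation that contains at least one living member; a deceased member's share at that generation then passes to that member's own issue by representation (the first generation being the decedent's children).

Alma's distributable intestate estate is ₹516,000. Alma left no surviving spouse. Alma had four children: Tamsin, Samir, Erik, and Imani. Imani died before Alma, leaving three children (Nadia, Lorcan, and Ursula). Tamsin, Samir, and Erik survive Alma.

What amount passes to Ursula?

Ursula receives ₹43,000.

The entire ₹516,000 passes to the descendants.
That amount (₹516,000) is divided into 4 shares of ₹129,000: Tamsin, Samir, and Erik each take ₹129,000; Imani's ₹129,000 share passes to Imani's issue.
Imani's share (₹129,000) is divided into 3 shares of ₹43,000: Nadia, Lorcan, and Ursula each take ₹43,000.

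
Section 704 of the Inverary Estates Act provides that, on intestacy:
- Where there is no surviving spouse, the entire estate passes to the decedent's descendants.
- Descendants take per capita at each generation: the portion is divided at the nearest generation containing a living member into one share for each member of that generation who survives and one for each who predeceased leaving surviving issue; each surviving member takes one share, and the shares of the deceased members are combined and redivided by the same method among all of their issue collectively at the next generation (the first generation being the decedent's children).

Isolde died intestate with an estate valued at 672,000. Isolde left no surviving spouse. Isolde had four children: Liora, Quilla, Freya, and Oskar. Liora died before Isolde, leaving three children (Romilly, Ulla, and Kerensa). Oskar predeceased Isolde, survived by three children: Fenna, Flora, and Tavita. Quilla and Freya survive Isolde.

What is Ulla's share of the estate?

The entire 672,000 passes to the descendants.
That amount (672,000) is divided at the children's generation into 4 shares of 168,000. Quilla and Freya each take 168,000. The 2 shares of the deceased (Liora and Oskar) are combined into a pool of 336,000.
That pool (336,000) is divided at the grandchildren's generation equally among Romilly, Ulla, Kerensa, Fenna, Flora, and Tavita: 56,000 each.

Ulla receives 56,000.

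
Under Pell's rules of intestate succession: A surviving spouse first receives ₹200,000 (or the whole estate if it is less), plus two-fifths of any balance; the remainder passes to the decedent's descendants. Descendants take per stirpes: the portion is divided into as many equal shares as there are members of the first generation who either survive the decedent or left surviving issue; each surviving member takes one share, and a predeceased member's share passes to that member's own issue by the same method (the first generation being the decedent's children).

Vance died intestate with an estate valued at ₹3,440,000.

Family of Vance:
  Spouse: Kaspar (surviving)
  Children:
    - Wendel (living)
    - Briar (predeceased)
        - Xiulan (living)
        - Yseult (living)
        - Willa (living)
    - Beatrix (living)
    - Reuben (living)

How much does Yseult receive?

Yseult receives ₹162,000.

Kaspar first takes ₹200,000, leaving a balance of ₹3,240,000. Kaspar then takes two-fifths of the balance (₹1,296,000), for a total of ₹1,496,000. The remaining ₹1,944,000 passes to the descendants.
The descendants' portion (₹1,944,000) is divided into 4 shares of ₹486,000: Wendel, Beatrix, and Reuben each take ₹486,000; Briar's ₹486,000 share passes to Briar's issue.
Briar's share (₹486,000) is divided into 3 shares of ₹162,000: Xiulan, Yseult, and Willa each take ₹162,000.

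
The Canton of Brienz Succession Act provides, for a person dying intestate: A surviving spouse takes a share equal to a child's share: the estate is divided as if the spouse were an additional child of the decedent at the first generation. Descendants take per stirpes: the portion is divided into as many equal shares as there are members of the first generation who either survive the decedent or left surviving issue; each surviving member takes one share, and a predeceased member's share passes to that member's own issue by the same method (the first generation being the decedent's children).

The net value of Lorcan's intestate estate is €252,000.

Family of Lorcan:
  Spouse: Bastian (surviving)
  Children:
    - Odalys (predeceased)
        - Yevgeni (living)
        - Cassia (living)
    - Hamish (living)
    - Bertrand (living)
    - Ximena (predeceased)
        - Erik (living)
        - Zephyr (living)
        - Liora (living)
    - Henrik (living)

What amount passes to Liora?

Liora receives €14,000.

The spouse counts as an additional share at the children's level, so there are 6 primary shares of €42,000. Bastian takes one such share (€42,000).
The children's combined portion (€210,000) is divided into 5 shares of €42,000: Hamish, Bertrand, and Henrik each take €42,000; Odalys's €42,000 share passes to Odalys's issue; Ximena's €42,000 share passes to Ximena's issue.
Odalys's share (€42,000) is divided into 2 shares of €21,000: Yevgeni and Cassia each take €21,000.
Ximena's share (€42,000) is divided into 3 shares of €14,000: Erik, Zephyr, and Liora each take €14,000.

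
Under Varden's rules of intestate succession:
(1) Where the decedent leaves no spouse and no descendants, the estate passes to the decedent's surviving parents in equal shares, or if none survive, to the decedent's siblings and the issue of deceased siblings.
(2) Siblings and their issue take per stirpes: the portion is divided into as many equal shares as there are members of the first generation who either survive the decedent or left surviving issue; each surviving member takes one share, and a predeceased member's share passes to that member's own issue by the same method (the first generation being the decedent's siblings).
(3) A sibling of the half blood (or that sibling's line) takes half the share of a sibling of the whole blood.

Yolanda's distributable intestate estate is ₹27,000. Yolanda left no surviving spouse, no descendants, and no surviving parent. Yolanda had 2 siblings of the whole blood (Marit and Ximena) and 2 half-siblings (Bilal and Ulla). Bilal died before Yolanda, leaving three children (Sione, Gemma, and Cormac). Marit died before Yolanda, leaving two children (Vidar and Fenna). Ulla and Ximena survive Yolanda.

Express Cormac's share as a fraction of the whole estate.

Cormac receives 1/18 of the estate.

The entire ₹27,000 passes to the siblings and their issue.
Counting each half-blood sibling's line as half a unit, there are 3 units in ₹27,000, so one unit is ₹9,000. Whole-blood lines (Marit and Ximena) take ₹9,000 each; half-blood lines (Bilal and Ulla) take ₹4,500 each.
Bilal's share (₹4,500) is divided into 3 shares of ₹1,500: Sione, Gemma, and Cormac each take ₹1,500.
Marit's share (₹9,000) is divided into 2 shares of ₹4,500: Vidar and Fenna each take ₹4,500.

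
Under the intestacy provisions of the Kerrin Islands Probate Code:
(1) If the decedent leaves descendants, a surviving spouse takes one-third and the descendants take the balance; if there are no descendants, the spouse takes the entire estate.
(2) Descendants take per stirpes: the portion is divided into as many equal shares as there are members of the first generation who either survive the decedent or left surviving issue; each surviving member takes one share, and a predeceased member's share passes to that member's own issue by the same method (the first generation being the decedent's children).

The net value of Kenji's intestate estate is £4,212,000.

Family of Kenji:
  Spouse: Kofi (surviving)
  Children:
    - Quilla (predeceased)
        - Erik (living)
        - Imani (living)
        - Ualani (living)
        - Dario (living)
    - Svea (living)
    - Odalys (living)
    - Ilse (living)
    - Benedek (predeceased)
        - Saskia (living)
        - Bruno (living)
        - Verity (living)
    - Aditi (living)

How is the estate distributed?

Kofi takes one-third of £4,212,000 = £1,404,000. The remaining £2,808,000 passes to the descendants.
The descendants' portion (£2,808,000) is divided into 6 shares of £468,000: Svea, Odalys, Ilse, and Aditi each take £468,000; Quilla's £468,000 share passes to Quilla's issue; Benedek's £468,000 share passes to Benedek's issue.
Quilla's share (£468,000) is divided into 4 shares of £117,000: Erik, Imani, Ualani, and Dario each take £117,000.
Benedek's share (£468,000) is divided into 3 shares of £156,000: Saskia, Bruno, and Verity each take £156,000.

Kofi: £1,404,000; Erik: £117,000; Imani: £117,000; Ualani: £117,000; Dario: £117,000; Svea: £468,000; Odalys: £468,000; Ilse: £468,000; Saskia: £156,000; Bruno: £156,000; Verity: £156,000; Aditi: £468,000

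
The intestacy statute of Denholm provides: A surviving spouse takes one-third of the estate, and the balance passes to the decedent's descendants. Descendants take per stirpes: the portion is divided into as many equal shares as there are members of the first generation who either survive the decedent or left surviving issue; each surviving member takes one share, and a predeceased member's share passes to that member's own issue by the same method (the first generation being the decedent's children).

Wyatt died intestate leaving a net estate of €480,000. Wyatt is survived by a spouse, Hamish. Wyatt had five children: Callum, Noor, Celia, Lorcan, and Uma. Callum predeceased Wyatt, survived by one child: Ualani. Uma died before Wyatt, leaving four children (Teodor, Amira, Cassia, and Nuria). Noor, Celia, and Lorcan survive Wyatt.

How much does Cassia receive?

Cassia receives €16,000.

Hamish takes one-third of €480,000 = €160,000. The remaining €320,000 passes to the descendants.
The descendants' portion (€320,000) is divided into 5 shares of €64,000: Noor, Celia, and Lorcan each take €64,000; Callum's €64,000 share passes to Callum's issue; Uma's €64,000 share passes to Uma's issue.
Callum's share (€64,000) passes entirely to Ualani.
Uma's share (€64,000) is divided into 4 shares of €16,000: Teodor, Amira, Cassia, and Nuria each take €16,000.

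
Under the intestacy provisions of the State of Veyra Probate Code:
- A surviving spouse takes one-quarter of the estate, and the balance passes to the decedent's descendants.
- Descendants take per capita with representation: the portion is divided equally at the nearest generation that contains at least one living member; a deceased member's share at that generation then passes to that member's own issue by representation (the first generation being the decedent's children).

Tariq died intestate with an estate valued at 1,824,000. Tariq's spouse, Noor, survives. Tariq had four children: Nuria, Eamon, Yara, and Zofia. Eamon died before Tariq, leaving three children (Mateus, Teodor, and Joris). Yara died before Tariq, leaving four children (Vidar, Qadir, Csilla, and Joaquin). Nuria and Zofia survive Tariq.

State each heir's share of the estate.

Noor: 456,000; Nuria: 342,000; Mateus: 114,000; Teodor: 114,000; Joris: 114,000; Vidar: 85,500; Qadir: 85,500; Csilla: 85,500; Joaquin: 85,500; Zofia: 342,000

Noor takes one-quarter of 1,824,000 = 456,000. The remaining 1,368,000 passes to the descendants.
The descendants' portion (1,368,000) is divided into 4 shares of 342,000: Nuria and Zofia each take 342,000; Eamon's 342,000 share passes to Eamon's issue; Yara's 342,000 share passes to Yara's issue.
Eamon's share (342,000) is divided into 3 shares of 114,000: Mateus, Teodor, and Joris each take 114,000.
Yara's share (342,000) is divided into 4 shares of 85,500: Vidar, Qadir, Csilla, and Joaquin each take 85,500.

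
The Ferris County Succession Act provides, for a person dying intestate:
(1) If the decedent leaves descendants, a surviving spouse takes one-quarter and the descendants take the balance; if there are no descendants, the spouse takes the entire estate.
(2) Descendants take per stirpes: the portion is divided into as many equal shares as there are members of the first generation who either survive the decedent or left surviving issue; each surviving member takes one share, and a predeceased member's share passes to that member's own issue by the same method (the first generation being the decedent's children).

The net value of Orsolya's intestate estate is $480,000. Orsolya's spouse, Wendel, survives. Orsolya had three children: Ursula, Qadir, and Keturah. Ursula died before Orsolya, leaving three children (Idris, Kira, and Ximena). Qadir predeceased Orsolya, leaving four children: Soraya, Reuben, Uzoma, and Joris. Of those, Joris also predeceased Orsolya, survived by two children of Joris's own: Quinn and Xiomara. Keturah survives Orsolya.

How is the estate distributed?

Wendel takes one-quarter of $480,000 = $120,000. The remaining $360,000 passes to the descendants.
The descendants' portion ($360,000) is divided into 3 shares of $120,000: Keturah takes $120,000; Ursula's $120,000 share passes to Ursula's issue; Qadir's $120,000 share passes to Qadir's issue.
Ursula's share ($120,000) is divided into 3 shares of $40,000: Idris, Kira, and Ximena each take $40,000.
Qadir's share ($120,000) is divided into 4 shares of $30,000: Soraya, Reuben, and Uzoma each take $30,000; Joris's $30,000 share passes to Joris's issue.
Joris's share ($30,000) is divided into 2 shares of $15,000: Quinn and Xiomara each take $15,000.

Wendel: $120,000; Idris: $40,000; Kira: $40,000; Ximena: $40,000; Soraya: $30,000; Reuben: $30,000; Uzoma: $30,000; Quinn: $15,000; Xiomara: $15,000; Keturah: $120,000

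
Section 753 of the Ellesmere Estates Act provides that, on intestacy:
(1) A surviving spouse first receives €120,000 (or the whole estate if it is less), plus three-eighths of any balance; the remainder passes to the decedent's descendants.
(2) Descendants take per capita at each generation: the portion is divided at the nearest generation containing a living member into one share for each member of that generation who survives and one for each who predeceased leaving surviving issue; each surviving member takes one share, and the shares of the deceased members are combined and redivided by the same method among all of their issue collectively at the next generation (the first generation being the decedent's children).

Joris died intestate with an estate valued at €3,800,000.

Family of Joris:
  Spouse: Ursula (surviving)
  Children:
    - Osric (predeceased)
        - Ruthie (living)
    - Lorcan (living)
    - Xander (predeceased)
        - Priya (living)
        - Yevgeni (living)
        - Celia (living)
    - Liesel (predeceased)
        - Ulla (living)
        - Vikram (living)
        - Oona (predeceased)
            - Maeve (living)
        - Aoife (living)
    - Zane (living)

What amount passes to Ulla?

Ursula first takes €120,000, leaving a balance of €3,680,000. Ursula then takes three-eighths of the balance (€1,380,000), for a total of €1,500,000. The remaining €2,300,000 passes to the descendants.
The descendants' portion (€2,300,000) is divided at the children's generation into 5 shares of €460,000. Lorcan and Zane each take €460,000. The 3 shares of the deceased (Osric, Xander, and Liesel) are combined into a pool of €1,380,000.
That pool (€1,380,000) is divided at the grandchildren's generation into 8 shares of €172,500. Ruthie, Priya, Yevgeni, Celia, Ulla, Vikram, and Aoife each take €172,500. The remaining share for the deceased Oona (€172,500) is carried to the next generation.
That pool (€172,500) passes entirely to Maeve, the sole taker at the great-grandchildren's generation.

Ulla receives €172,500.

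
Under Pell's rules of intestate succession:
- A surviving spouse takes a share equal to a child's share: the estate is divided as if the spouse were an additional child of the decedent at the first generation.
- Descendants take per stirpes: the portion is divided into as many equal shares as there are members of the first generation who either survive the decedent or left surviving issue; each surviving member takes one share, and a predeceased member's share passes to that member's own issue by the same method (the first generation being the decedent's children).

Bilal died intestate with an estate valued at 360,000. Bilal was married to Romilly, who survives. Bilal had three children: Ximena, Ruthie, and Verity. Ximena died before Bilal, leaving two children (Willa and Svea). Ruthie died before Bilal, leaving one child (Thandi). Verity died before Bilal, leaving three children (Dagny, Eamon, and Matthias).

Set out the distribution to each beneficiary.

The spouse counts as an additional share at the children's level, so there are 4 primary shares of 90,000. Romilly takes one such share (90,000).
The children's combined portion (270,000) is divided into 3 shares of 90,000: Ximena's 90,000 share passes to Ximena's issue; Ruthie's 90,000 share passes to Ruthie's issue; Verity's 90,000 share passes to Verity's issue.
Ximena's share (90,000) is divided into 2 shares of 45,000: Willa and Svea each take 45,000.
Ruthie's share (90,000) passes entirely to Thandi.
Verity's share (90,000) is divided into 3 shares of 30,000: Dagny, Eamon, and Matthias each take 30,000.

Romilly: 90,000; Willa: 45,000; Svea: 45,000; Thandi: 90,000; Dagny: 30,000; Eamon: 30,000; Matthias: 30,000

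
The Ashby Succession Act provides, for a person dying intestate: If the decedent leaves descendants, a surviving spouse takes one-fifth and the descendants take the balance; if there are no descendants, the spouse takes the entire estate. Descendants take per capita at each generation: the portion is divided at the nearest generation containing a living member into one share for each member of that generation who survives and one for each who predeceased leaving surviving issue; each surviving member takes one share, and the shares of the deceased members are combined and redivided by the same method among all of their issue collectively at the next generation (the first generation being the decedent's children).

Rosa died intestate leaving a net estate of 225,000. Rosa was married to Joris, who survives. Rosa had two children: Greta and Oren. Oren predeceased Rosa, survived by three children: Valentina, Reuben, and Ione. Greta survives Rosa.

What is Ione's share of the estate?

Ione receives 30,000.

Joris takes one-fifth of 225,000 = 45,000. The remaining 180,000 passes to the descendants.
The descendants' portion (180,000) is divided at the children's generation into 2 shares of 90,000. Greta takes 90,000. The remaining share for the deceased Oren (90,000) is carried to the next generation.
That pool (90,000) is divided at the grandchildren's generation equally among Valentina, Reuben, and Ione: 30,000 each.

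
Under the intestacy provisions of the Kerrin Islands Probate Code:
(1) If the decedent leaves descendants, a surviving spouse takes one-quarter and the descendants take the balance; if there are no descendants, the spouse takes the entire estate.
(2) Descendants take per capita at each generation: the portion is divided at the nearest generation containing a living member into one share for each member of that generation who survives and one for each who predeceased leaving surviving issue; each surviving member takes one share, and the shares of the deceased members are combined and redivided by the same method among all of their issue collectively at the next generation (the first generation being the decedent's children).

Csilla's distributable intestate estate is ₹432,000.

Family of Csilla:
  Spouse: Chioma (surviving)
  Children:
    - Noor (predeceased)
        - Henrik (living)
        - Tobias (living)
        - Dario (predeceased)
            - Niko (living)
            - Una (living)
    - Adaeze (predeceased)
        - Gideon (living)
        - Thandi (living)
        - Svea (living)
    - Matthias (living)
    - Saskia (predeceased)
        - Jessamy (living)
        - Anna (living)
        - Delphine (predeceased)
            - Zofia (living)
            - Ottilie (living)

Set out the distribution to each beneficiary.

Chioma takes one-quarter of ₹432,000 = ₹108,000. The remaining ₹324,000 passes to the descendants.
The descendants' portion (₹324,000) is divided at the children's generation into 4 shares of ₹81,000. Matthias takes ₹81,000. The 3 shares of the deceased (Noor, Adaeze, and Saskia) are combined into a pool of ₹243,000.
That pool (₹243,000) is divided at the grandchildren's generation into 9 shares of ₹27,000. Henrik, Tobias, Gideon, Thandi, Svea, Jessamy, and Anna each take ₹27,000. The 2 shares of the deceased (Dario and Delphine) are combined into a pool of ₹54,000.
That pool (₹54,000) is divided at the great-grandchildren's generation equally among Niko, Una, Zofia, and Ottilie: ₹13,500 each.

Chioma: ₹108,000; Henrik: ₹27,000; Tobias: ₹27,000; Niko: ₹13,500; Una: ₹13,500; Gideon: ₹27,000; Thandi: ₹27,000; Svea: ₹27,000; Matthias: ₹81,000; Jessamy: ₹27,000; Anna: ₹27,000; Zofia: ₹13,500; Ottilie: ₹13,500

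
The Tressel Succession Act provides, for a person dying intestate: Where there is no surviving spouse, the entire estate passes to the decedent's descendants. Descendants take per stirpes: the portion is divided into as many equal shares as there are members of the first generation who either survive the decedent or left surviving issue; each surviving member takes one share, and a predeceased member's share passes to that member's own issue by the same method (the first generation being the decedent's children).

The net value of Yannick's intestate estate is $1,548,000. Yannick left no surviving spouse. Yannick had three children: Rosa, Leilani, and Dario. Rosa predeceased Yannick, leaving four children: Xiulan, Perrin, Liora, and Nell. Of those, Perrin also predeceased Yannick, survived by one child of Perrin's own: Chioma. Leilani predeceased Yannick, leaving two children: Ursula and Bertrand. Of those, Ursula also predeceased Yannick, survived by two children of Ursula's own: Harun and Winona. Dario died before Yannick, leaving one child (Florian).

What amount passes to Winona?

Winona receives $129,000.

The entire $1,548,000 passes to the descendants.
That amount ($1,548,000) is divided into 3 shares of $516,000: Rosa's $516,000 share passes to Rosa's issue; Leilani's $516,000 share passes to Leilani's issue; Dario's $516,000 share passes to Dario's issue.
Rosa's share ($516,000) is divided into 4 shares of $129,000: Xiulan, Liora, and Nell each take $129,000; Perrin's $129,000 share passes to Perrin's issue.
Perrin's share ($129,000) passes entirely to Chioma.
Leilani's share ($516,000) is divided into 2 shares of $258,000: Bertrand takes $258,000; Ursula's $258,000 share passes to Ursula's issue.
Ursula's share ($258,000) is divided into 2 shares of $129,000: Harun and Winona each take $129,000.
Dario's share ($516,000) passes entirely to Florian.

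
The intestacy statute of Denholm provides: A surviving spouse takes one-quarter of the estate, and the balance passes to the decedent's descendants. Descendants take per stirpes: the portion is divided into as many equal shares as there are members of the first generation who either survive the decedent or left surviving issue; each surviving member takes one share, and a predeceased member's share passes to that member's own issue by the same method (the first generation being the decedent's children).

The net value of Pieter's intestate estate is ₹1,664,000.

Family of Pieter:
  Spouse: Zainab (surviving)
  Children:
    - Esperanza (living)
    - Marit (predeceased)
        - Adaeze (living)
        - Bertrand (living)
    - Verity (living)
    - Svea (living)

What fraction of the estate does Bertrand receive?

Zainab takes one-quarter of ₹1,664,000 = ₹416,000. The remaining ₹1,248,000 passes to the descendants.
The descendants' portion (₹1,248,000) is divided into 4 shares of ₹312,000: Esperanza, Verity, and Svea each take ₹312,000; Marit's ₹312,000 share passes to Marit's issue.
Marit's share (₹312,000) is divided into 2 shares of ₹156,000: Adaeze and Bertrand each take ₹156,000.

Bertrand receives 3/32 of the estate.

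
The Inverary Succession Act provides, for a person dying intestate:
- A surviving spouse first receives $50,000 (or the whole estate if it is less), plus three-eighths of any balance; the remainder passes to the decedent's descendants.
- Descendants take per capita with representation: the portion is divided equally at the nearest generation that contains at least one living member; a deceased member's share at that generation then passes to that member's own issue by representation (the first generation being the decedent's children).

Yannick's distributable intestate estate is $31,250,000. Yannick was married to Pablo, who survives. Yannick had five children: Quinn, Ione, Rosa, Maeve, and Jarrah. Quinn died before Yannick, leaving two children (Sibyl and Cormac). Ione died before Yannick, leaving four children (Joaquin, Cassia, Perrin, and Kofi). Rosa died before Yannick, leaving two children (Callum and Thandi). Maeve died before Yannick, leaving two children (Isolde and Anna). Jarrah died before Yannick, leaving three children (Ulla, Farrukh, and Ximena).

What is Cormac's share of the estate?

Cormac receives $1,500,000.

Pablo first takes $50,000, leaving a balance of $31,200,000. Pablo then takes three-eighths of the balance ($11,700,000), for a total of $11,750,000. The remaining $19,500,000 passes to the descendants.
No child survives, so the initial division is made at the grandchildren's generation.
The descendants' portion ($19,500,000) is divided into 13 shares of $1,500,000: Sibyl, Cormac, Joaquin, Cassia, Perrin, Kofi, Callum, Thandi, Isolde, Anna, Ulla, Farrukh, and Ximena each take $1,500,000.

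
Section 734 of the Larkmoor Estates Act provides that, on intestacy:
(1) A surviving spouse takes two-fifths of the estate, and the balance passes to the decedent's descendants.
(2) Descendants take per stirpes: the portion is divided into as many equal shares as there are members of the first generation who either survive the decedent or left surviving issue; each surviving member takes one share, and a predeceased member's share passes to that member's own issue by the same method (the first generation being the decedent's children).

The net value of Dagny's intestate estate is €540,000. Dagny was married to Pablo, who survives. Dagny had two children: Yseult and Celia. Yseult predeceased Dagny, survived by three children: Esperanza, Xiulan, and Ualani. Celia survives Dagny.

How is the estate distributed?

Pablo: €216,000; Esperanza: €54,000; Xiulan: €54,000; Ualani: €54,000; Celia: €162,000

Pablo takes two-fifths of €540,000 = €216,000. The remaining €324,000 passes to the descendants.
The descendants' portion (€324,000) is divided into 2 shares of €162,000: Celia takes €162,000; Yseult's €162,000 share passes to Yseult's issue.
Yseult's share (€162,000) is divided into 3 shares of €54,000: Esperanza, Xiulan, and Ualani each take €54,000.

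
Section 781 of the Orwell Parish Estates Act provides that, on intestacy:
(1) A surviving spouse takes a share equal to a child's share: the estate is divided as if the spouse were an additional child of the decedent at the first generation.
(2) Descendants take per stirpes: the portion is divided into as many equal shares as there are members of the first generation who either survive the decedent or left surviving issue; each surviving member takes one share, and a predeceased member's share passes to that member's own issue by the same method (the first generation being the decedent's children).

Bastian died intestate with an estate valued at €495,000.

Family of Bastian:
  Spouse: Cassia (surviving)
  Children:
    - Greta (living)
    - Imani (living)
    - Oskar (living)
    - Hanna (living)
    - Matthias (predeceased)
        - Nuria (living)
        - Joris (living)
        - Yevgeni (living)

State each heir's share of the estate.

The spouse counts as an additional share at the children's level, so there are 6 primary shares of €82,500. Cassia takes one such share (€82,500).
The children's combined portion (€412,500) is divided into 5 shares of €82,500: Greta, Imani, Oskar, and Hanna each take €82,500; Matthias's €82,500 share passes to Matthias's issue.
Matthias's share (€82,500) is divided into 3 shares of €27,500: Nuria, Joris, and Yevgeni each take €27,500.

Cassia: €82,500; Greta: €82,500; Imani: €82,500; Oskar: €82,500; Hanna: €82,500; Nuria: €27,500; Joris: €27,500; Yevgeni: €27,500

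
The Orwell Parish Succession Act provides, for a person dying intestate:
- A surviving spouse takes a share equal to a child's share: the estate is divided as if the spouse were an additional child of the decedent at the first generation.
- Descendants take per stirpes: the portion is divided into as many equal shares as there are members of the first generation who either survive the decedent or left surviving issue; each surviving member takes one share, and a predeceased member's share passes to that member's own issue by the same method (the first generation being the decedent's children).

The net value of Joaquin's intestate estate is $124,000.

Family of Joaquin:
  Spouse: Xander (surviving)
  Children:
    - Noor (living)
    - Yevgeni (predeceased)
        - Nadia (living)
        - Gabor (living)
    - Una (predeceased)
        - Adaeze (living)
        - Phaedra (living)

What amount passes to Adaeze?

Adaeze receives $15,500.

The spouse counts as an additional share at the children's level, so there are 4 primary shares of $31,000. Xander takes one such share ($31,000).
The children's combined portion ($93,000) is divided into 3 shares of $31,000: Noor takes $31,000; Yevgeni's $31,000 share passes to Yevgeni's issue; Una's $31,000 share passes to Una's issue.
Yevgeni's share ($31,000) is divided into 2 shares of $15,500: Nadia and Gabor each take $15,500.
Una's share ($31,000) is divided into 2 shares of $15,500: Adaeze and Phaedra each take $15,500.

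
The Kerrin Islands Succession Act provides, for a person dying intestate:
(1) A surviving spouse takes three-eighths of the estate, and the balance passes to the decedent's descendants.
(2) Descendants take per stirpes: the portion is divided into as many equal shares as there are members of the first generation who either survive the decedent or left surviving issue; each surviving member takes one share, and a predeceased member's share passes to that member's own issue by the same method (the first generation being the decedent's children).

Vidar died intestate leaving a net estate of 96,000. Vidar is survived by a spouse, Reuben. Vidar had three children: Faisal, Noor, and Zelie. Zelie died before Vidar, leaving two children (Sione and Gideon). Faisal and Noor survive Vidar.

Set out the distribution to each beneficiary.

Reuben takes three-eighths of 96,000 = 36,000. The remaining 60,000 passes to the descendants.
The descendants' portion (60,000) is divided into 3 shares of 20,000: Faisal and Noor each take 20,000; Zelie's 20,000 share passes to Zelie's issue.
Zelie's share (20,000) is divided into 2 shares of 10,000: Sione and Gideon each take 10,000.

Reuben: 36,000; Faisal: 20,000; Noor: 20,000; Sione: 10,000; Gideon: 10,000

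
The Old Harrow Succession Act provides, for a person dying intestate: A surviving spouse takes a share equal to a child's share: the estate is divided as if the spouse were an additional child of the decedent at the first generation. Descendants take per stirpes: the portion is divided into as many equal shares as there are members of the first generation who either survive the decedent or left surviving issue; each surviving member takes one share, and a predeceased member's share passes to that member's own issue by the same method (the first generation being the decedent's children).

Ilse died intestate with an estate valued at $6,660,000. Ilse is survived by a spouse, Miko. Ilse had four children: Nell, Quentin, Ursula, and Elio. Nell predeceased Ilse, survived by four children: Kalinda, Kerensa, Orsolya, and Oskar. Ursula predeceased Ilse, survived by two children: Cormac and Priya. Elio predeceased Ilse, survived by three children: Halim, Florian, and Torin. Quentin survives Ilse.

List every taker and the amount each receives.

The spouse counts as an additional share at the children's level, so there are 5 primary shares of $1,332,000. Miko takes one such share ($1,332,000).
The children's combined portion ($5,328,000) is divided into 4 shares of $1,332,000: Quentin takes $1,332,000; Nell's $1,332,000 share passes to Nell's issue; Ursula's $1,332,000 share passes to Ursula's issue; Elio's $1,332,000 share passes to Elio's issue.
Nell's share ($1,332,000) is divided into 4 shares of $333,000: Kalinda, Kerensa, Orsolya, and Oskar each take $333,000.
Ursula's share ($1,332,000) is divided into 2 shares of $666,000: Cormac and Priya each take $666,000.
Elio's share ($1,332,000) is divided into 3 shares of $444,000: Halim, Florian, and Torin each take $444,000.

Miko: $1,332,000; Kalinda: $333,000; Kerensa: $333,000; Orsolya: $333,000; Oskar: $333,000; Quentin: $1,332,000; Cormac: $666,000; Priya: $666,000; Halim: $444,000; Florian: $444,000; Torin: $444,000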